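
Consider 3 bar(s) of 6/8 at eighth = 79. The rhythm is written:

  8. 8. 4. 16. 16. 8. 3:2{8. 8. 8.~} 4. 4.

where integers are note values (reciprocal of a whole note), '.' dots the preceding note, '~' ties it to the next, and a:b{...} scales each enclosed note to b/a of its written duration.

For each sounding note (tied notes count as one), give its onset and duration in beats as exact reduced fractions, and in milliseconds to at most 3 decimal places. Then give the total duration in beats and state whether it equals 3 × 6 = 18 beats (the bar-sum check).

1) 0.0ms=0b +1139.241ms=3/2b
2) 1139.241ms=3/2b +1139.241ms=3/2b
3) 2278.481ms=3b +2278.481ms=3b
4) 4556.962ms=6b +569.62ms=3/4b
5) 5126.582ms=27/4b +569.62ms=3/4b
6) 5696.203ms=15/2b +1139.241ms=3/2b
7) 6835.443ms=9b +759.494ms=1b
8) 7594.937ms=10b +759.494ms=1b
9) 8354.43ms=11b +3037.975ms=4b
10) 11392.405ms=15b +2278.481ms=3b
Σ=18b of 18 (79bpm 6/8) — PASS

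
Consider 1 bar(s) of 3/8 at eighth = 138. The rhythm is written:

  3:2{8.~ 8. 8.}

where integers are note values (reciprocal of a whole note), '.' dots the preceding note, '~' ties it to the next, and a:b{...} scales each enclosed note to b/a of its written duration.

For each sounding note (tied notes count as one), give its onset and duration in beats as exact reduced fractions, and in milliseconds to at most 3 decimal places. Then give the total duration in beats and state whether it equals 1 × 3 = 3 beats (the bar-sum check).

1) 0.0ms=0b +869.565ms=2b
2) 869.565ms=2b +434.783ms=1b
Σ=3b of 3 (138bpm 3/8) — PASS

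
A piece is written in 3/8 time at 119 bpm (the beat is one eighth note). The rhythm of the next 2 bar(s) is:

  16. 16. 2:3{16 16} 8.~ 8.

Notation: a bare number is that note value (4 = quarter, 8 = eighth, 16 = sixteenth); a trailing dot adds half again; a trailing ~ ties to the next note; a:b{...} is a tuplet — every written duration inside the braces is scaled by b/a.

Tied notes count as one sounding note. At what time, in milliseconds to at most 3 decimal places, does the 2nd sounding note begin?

1. 0.0ms @ 0 + 378.151ms (3/4)
2. 378.151ms @ 3/4 + 378.151ms (3/4)
3. 756.303ms @ 3/2 + 378.151ms (3/4)
4. 1134.454ms @ 9/4 + 378.151ms (3/4)
5. 1512.605ms @ 3 + 1512.605ms (3)

note 2 onset = 3/4b = 378.151ms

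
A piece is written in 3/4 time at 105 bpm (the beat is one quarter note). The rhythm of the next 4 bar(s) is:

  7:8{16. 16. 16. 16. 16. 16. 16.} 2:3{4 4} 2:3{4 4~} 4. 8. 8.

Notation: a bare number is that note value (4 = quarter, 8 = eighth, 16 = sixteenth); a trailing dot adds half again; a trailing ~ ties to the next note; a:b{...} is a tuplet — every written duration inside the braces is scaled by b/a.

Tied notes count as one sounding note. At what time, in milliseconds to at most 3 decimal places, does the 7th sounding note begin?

1. 0.0ms @ 0 + 244.898ms (3/7)
2. 244.898ms @ 3/7 + 244.898ms (3/7)
3. 489.796ms @ 6/7 + 244.898ms (3/7)
4. 734.694ms @ 9/7 + 244.898ms (3/7)
5. 979.592ms @ 12/7 + 244.898ms (3/7)
6. 1224.49ms @ 15/7 + 244.898ms (3/7)
7. 1469.388ms @ 18/7 + 244.898ms (3/7)
8. 1714.286ms @ 3 + 857.143ms (3/2)
9. 2571.429ms @ 9/2 + 857.143ms (3/2)
10. 3428.571ms @ 6 + 857.143ms (3/2)
11. 4285.714ms @ 15/2 + 1714.286ms (3)
12. 6000.0ms @ 21/2 + 428.571ms (3/4)
13. 6428.571ms @ 45/4 + 428.571ms (3/4)

note 7 onset = 18/7b = 1469.388ms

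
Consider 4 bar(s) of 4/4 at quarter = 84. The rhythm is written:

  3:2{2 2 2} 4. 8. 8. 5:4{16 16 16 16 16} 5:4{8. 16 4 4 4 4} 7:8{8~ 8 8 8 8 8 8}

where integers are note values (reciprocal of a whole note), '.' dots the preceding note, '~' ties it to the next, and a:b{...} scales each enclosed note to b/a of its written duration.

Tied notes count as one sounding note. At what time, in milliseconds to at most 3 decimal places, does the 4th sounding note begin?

note 4 onset = 4b = 2857.143ms

1. 0.0ms @ 0 + 952.381ms (4/3)
2. 952.381ms @ 4/3 + 952.381ms (4/3)
3. 1904.762ms @ 8/3 + 952.381ms (4/3)
4. 2857.143ms @ 4 + 1071.429ms (3/2)
5. 3928.571ms @ 11/2 + 535.714ms (3/4)
6. 4464.286ms @ 25/4 + 535.714ms (3/4)
7. 5000.0ms @ 7 + 142.857ms (1/5)
8. 5142.857ms @ 36/5 + 142.857ms (1/5)
9. 5285.714ms @ 37/5 + 142.857ms (1/5)
10. 5428.571ms @ 38/5 + 142.857ms (1/5)
11. 5571.429ms @ 39/5 + 142.857ms (1/5)
12. 5714.286ms @ 8 + 428.571ms (3/5)
13. 6142.857ms @ 43/5 + 142.857ms (1/5)
14. 6285.714ms @ 44/5 + 571.429ms (4/5)
15. 6857.143ms @ 48/5 + 571.429ms (4/5)
16. 7428.571ms @ 52/5 + 571.429ms (4/5)
17. 8000.0ms @ 56/5 + 571.429ms (4/5)
18. 8571.429ms @ 12 + 816.327ms (8/7)
19. 9387.755ms @ 92/7 + 408.163ms (4/7)
20. 9795.918ms @ 96/7 + 408.163ms (4/7)
21. 10204.082ms @ 100/7 + 408.163ms (4/7)
22. 10612.245ms @ 104/7 + 408.163ms (4/7)
23. 11020.408ms @ 108/7 + 408.163ms (4/7)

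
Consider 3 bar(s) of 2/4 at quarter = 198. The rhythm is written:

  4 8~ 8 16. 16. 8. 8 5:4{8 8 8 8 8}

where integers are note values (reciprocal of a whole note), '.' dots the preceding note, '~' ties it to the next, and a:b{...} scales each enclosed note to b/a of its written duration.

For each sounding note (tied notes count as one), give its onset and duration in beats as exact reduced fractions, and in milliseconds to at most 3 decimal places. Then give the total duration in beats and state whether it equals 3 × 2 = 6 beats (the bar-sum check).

1) 0.0ms=0b +303.03ms=1b
2) 303.03ms=1b +303.03ms=1b
3) 606.061ms=2b +113.636ms=3/8b
4) 719.697ms=19/8b +113.636ms=3/8b
5) 833.333ms=11/4b +227.273ms=3/4b
6) 1060.606ms=7/2b +151.515ms=1/2b
7) 1212.121ms=4b +121.212ms=2/5b
8) 1333.333ms=22/5b +121.212ms=2/5b
9) 1454.545ms=24/5b +121.212ms=2/5b
10) 1575.758ms=26/5b +121.212ms=2/5b
11) 1696.97ms=28/5b +121.212ms=2/5b
Σ=6b of 6 (198bpm 2/4) — PASS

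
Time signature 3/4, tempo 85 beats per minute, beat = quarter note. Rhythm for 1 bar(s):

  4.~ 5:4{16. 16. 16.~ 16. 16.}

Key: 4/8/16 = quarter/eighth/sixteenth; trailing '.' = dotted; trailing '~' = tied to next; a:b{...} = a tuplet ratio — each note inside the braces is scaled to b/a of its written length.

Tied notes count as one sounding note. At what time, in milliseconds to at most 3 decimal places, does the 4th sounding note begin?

1. 0.0ms @ 0 + 1270.588ms (9/5)
2. 1270.588ms @ 9/5 + 211.765ms (3/10)
3. 1482.353ms @ 21/10 + 423.529ms (3/5)
4. 1905.882ms @ 27/10 + 211.765ms (3/10)

note 4 onset = 27/10b = 1905.882ms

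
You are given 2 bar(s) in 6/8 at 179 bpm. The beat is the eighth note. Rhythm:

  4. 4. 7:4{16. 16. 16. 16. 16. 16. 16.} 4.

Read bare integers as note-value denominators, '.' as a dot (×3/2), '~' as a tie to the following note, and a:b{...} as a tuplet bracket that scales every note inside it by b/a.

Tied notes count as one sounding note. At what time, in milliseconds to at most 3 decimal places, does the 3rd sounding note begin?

1. 0.0ms @ 0 + 1005.587ms (3)
2. 1005.587ms @ 3 + 1005.587ms (3)
3. 2011.173ms @ 6 + 143.655ms (3/7)
4. 2154.828ms @ 45/7 + 143.655ms (3/7)
5. 2298.484ms @ 48/7 + 143.655ms (3/7)
6. 2442.139ms @ 51/7 + 143.655ms (3/7)
7. 2585.794ms @ 54/7 + 143.655ms (3/7)
8. 2729.449ms @ 57/7 + 143.655ms (3/7)
9. 2873.105ms @ 60/7 + 143.655ms (3/7)
10. 3016.76ms @ 9 + 1005.587ms (3)

note 3 onset = 6b = 2011.173ms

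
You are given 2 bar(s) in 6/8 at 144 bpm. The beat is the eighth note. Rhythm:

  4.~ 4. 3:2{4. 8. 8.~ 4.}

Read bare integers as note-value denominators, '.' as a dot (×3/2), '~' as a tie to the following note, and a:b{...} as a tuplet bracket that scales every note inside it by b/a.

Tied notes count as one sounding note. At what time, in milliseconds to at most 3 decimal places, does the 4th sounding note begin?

1. 0.0ms @ 0 + 2500.0ms (6)
2. 2500.0ms @ 6 + 833.333ms (2)
3. 3333.333ms @ 8 + 416.667ms (1)
4. 3750.0ms @ 9 + 1250.0ms (3)

note 4 onset = 9b = 3750.0ms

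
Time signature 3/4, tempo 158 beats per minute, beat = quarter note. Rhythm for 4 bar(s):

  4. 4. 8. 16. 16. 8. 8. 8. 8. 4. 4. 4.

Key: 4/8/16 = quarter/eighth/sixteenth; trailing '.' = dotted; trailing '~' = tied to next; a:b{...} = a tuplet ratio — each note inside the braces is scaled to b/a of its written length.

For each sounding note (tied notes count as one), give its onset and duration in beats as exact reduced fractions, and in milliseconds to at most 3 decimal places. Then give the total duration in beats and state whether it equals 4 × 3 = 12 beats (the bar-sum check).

1) 0.0ms=0b +569.62ms=3/2b
2) 569.62ms=3/2b +569.62ms=3/2b
3) 1139.241ms=3b +284.81ms=3/4b
4) 1424.051ms=15/4b +142.405ms=3/8b
5) 1566.456ms=33/8b +142.405ms=3/8b
6) 1708.861ms=9/2b +284.81ms=3/4b
7) 1993.671ms=21/4b +284.81ms=3/4b
8) 2278.481ms=6b +284.81ms=3/4b
9) 2563.291ms=27/4b +284.81ms=3/4b
10) 2848.101ms=15/2b +569.62ms=3/2b
11) 3417.722ms=9b +569.62ms=3/2b
12) 3987.342ms=21/2b +569.62ms=3/2b
Σ=12b of 12 (158bpm 3/4) — PASS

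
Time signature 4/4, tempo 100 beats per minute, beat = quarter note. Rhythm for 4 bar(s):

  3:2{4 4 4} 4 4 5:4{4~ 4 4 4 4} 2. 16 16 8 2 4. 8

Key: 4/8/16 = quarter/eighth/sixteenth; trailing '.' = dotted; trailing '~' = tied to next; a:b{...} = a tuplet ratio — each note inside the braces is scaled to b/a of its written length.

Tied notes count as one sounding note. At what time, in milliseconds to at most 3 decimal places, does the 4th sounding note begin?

1. 0.0ms @ 0 + 400.0ms (2/3)
2. 400.0ms @ 2/3 + 400.0ms (2/3)
3. 800.0ms @ 4/3 + 400.0ms (2/3)
4. 1200.0ms @ 2 + 600.0ms (1)
5. 1800.0ms @ 3 + 600.0ms (1)
6. 2400.0ms @ 4 + 960.0ms (8/5)
7. 3360.0ms @ 28/5 + 480.0ms (4/5)
8. 3840.0ms @ 32/5 + 480.0ms (4/5)
9. 4320.0ms @ 36/5 + 480.0ms (4/5)
10. 4800.0ms @ 8 + 1800.0ms (3)
11. 6600.0ms @ 11 + 150.0ms (1/4)
12. 6750.0ms @ 45/4 + 150.0ms (1/4)
13. 6900.0ms @ 23/2 + 300.0ms (1/2)
14. 7200.0ms @ 12 + 1200.0ms (2)
15. 8400.0ms @ 14 + 900.0ms (3/2)
16. 9300.0ms @ 31/2 + 300.0ms (1/2)

note 4 onset = 2b = 1200.0ms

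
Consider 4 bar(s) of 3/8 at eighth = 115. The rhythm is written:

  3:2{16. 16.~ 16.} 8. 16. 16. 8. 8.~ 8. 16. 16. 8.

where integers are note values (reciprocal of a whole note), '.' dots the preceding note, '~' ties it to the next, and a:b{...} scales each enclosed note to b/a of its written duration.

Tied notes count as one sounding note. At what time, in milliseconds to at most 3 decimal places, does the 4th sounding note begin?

1. 0.0ms @ 0 + 260.87ms (1/2)
2. 260.87ms @ 1/2 + 521.739ms (1)
3. 782.609ms @ 3/2 + 782.609ms (3/2)
4. 1565.217ms @ 3 + 391.304ms (3/4)
5. 1956.522ms @ 15/4 + 391.304ms (3/4)
6. 2347.826ms @ 9/2 + 782.609ms (3/2)
7. 3130.435ms @ 6 + 1565.217ms (3)
8. 4695.652ms @ 9 + 391.304ms (3/4)
9. 5086.957ms @ 39/4 + 391.304ms (3/4)
10. 5478.261ms @ 21/2 + 782.609ms (3/2)

note 4 onset = 3b = 1565.217ms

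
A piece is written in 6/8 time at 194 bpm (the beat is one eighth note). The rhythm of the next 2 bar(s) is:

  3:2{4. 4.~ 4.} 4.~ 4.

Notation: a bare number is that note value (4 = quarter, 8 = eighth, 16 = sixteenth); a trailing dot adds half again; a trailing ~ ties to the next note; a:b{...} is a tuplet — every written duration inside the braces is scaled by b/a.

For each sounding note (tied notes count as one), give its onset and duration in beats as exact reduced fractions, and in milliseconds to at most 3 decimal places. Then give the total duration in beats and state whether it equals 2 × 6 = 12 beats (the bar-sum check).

1) 0.0ms=0b +618.557ms=2b
2) 618.557ms=2b +1237.113ms=4b
3) 1855.67ms=6b +1855.67ms=6b
Σ=12b of 12 (194bpm 6/8) — PASS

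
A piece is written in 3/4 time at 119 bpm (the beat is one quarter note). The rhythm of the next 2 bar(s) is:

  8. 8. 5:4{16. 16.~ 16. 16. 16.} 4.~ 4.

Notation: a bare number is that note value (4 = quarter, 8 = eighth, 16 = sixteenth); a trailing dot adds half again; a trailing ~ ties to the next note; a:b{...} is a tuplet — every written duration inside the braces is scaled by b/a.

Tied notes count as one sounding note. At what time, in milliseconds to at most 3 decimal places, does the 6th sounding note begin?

1. 0.0ms @ 0 + 378.151ms (3/4)
2. 378.151ms @ 3/4 + 378.151ms (3/4)
3. 756.303ms @ 3/2 + 151.261ms (3/10)
4. 907.563ms @ 9/5 + 302.521ms (3/5)
5. 1210.084ms @ 12/5 + 151.261ms (3/10)
6. 1361.345ms @ 27/10 + 151.261ms (3/10)
7. 1512.605ms @ 3 + 1512.605ms (3)

note 6 onset = 27/10b = 1361.345ms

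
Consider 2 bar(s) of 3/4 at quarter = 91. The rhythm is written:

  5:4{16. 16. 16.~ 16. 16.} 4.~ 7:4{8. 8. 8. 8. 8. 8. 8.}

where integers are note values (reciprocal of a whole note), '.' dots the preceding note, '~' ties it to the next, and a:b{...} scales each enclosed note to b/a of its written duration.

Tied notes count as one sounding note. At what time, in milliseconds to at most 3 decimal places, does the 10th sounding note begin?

note 10 onset = 36/7b = 3390.895ms

1. 0.0ms @ 0 + 197.802ms (3/10)
2. 197.802ms @ 3/10 + 197.802ms (3/10)
3. 395.604ms @ 3/5 + 395.604ms (3/5)
4. 791.209ms @ 6/5 + 197.802ms (3/10)
5. 989.011ms @ 3/2 + 1271.586ms (27/14)
6. 2260.597ms @ 24/7 + 282.575ms (3/7)
7. 2543.171ms @ 27/7 + 282.575ms (3/7)
8. 2825.746ms @ 30/7 + 282.575ms (3/7)
9. 3108.32ms @ 33/7 + 282.575ms (3/7)
10. 3390.895ms @ 36/7 + 282.575ms (3/7)
11. 3673.469ms @ 39/7 + 282.575ms (3/7)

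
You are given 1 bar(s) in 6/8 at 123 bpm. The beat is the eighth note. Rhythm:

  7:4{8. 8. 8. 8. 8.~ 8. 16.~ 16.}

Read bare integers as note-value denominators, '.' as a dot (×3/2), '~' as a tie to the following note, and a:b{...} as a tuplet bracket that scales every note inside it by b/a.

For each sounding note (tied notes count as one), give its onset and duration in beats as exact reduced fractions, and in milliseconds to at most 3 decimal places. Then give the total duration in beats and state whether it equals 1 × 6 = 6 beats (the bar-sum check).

1) 0.0ms=0b +418.118ms=6/7b
2) 418.118ms=6/7b +418.118ms=6/7b
3) 836.237ms=12/7b +418.118ms=6/7b
4) 1254.355ms=18/7b +418.118ms=6/7b
5) 1672.474ms=24/7b +836.237ms=12/7b
6) 2508.711ms=36/7b +418.118ms=6/7b
Σ=6b of 6 (123bpm 6/8) — PASS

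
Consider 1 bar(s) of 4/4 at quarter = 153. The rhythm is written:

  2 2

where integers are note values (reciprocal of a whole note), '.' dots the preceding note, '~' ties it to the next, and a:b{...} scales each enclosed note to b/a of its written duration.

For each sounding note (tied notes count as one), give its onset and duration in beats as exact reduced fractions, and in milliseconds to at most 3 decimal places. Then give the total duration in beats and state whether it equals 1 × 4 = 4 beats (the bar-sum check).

1) 0.0ms=0b +784.314ms=2b
2) 784.314ms=2b +784.314ms=2b
Σ=4b of 4 (153bpm 4/4) — PASS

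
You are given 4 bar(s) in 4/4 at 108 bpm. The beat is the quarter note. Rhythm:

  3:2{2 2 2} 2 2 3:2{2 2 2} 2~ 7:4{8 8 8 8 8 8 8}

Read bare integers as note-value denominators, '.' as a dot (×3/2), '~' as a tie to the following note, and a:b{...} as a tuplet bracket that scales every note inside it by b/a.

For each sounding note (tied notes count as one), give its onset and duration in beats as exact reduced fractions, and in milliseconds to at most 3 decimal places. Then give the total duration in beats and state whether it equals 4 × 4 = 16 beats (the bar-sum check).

1) 0.0ms=0b +740.741ms=4/3b
2) 740.741ms=4/3b +740.741ms=4/3b
3) 1481.481ms=8/3b +740.741ms=4/3b
4) 2222.222ms=4b +1111.111ms=2b
5) 3333.333ms=6b +1111.111ms=2b
6) 4444.444ms=8b +740.741ms=4/3b
7) 5185.185ms=28/3b +740.741ms=4/3b
8) 5925.926ms=32/3b +740.741ms=4/3b
9) 6666.667ms=12b +1269.841ms=16/7b
10) 7936.508ms=100/7b +158.73ms=2/7b
11) 8095.238ms=102/7b +158.73ms=2/7b
12) 8253.968ms=104/7b +158.73ms=2/7b
13) 8412.698ms=106/7b +158.73ms=2/7b
14) 8571.429ms=108/7b +158.73ms=2/7b
15) 8730.159ms=110/7b +158.73ms=2/7b
Σ=16b of 16 (108bpm 4/4) — PASS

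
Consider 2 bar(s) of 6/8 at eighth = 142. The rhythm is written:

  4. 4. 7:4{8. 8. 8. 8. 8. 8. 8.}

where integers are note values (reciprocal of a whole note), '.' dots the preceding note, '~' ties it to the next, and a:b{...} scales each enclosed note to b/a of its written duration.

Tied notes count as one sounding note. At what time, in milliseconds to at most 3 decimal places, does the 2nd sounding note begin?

note 2 onset = 3b = 1267.606ms

1. 0.0ms @ 0 + 1267.606ms (3)
2. 1267.606ms @ 3 + 1267.606ms (3)
3. 2535.211ms @ 6 + 362.173ms (6/7)
4. 2897.384ms @ 48/7 + 362.173ms (6/7)
5. 3259.557ms @ 54/7 + 362.173ms (6/7)
6. 3621.73ms @ 60/7 + 362.173ms (6/7)
7. 3983.903ms @ 66/7 + 362.173ms (6/7)
8. 4346.076ms @ 72/7 + 362.173ms (6/7)
9. 4708.249ms @ 78/7 + 362.173ms (6/7)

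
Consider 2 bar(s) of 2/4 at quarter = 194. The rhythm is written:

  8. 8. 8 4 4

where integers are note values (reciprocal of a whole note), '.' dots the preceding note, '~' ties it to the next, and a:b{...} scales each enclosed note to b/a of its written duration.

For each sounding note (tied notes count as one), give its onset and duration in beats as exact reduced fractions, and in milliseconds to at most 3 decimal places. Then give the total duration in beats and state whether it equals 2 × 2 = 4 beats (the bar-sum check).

1) 0.0ms=0b +231.959ms=3/4b
2) 231.959ms=3/4b +231.959ms=3/4b
3) 463.918ms=3/2b +154.639ms=1/2b
4) 618.557ms=2b +309.278ms=1b
5) 927.835ms=3b +309.278ms=1b
Σ=4b of 4 (194bpm 2/4) — PASS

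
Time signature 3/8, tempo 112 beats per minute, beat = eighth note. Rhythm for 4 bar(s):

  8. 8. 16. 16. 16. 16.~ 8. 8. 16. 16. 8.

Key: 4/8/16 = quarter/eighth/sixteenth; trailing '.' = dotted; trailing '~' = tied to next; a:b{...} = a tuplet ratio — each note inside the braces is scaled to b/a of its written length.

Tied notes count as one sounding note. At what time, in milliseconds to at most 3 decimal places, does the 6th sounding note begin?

1. 0.0ms @ 0 + 803.571ms (3/2)
2. 803.571ms @ 3/2 + 803.571ms (3/2)
3. 1607.143ms @ 3 + 401.786ms (3/4)
4. 2008.929ms @ 15/4 + 401.786ms (3/4)
5. 2410.714ms @ 9/2 + 401.786ms (3/4)
6. 2812.5ms @ 21/4 + 1205.357ms (9/4)
7. 4017.857ms @ 15/2 + 803.571ms (3/2)
8. 4821.429ms @ 9 + 401.786ms (3/4)
9. 5223.214ms @ 39/4 + 401.786ms (3/4)
10. 5625.0ms @ 21/2 + 803.571ms (3/2)

note 6 onset = 21/4b = 2812.5ms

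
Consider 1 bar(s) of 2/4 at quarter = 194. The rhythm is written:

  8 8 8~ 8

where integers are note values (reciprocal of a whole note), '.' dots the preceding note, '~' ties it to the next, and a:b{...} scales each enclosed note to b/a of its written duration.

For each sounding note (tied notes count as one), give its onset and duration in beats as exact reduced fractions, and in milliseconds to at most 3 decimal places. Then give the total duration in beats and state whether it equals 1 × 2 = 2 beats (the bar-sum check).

1) 0.0ms=0b +154.639ms=1/2b
2) 154.639ms=1/2b +154.639ms=1/2b
3) 309.278ms=1b +309.278ms=1b
Σ=2b of 2 (194bpm 2/4) — PASS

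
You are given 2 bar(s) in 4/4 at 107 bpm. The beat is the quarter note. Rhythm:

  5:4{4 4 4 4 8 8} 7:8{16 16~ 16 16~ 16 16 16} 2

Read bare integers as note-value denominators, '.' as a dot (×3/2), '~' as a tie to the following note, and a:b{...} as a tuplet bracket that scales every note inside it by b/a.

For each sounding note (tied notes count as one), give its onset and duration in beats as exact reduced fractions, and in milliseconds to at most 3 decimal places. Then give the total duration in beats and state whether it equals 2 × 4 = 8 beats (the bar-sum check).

1) 0.0ms=0b +448.598ms=4/5b
2) 448.598ms=4/5b +448.598ms=4/5b
3) 897.196ms=8/5b +448.598ms=4/5b
4) 1345.794ms=12/5b +448.598ms=4/5b
5) 1794.393ms=16/5b +224.299ms=2/5b
6) 2018.692ms=18/5b +224.299ms=2/5b
7) 2242.991ms=4b +160.214ms=2/7b
8) 2403.204ms=30/7b +320.427ms=4/7b
9) 2723.632ms=34/7b +320.427ms=4/7b
10) 3044.059ms=38/7b +160.214ms=2/7b
11) 3204.272ms=40/7b +160.214ms=2/7b
12) 3364.486ms=6b +1121.495ms=2b
Σ=8b of 8 (107bpm 4/4) — PASS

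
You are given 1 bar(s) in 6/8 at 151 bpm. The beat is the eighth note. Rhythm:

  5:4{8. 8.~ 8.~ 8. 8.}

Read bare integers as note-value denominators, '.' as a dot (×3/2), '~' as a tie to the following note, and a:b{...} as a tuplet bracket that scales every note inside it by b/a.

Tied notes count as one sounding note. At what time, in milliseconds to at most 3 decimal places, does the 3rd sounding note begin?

1. 0.0ms @ 0 + 476.821ms (6/5)
2. 476.821ms @ 6/5 + 1430.464ms (18/5)
3. 1907.285ms @ 24/5 + 476.821ms (6/5)

note 3 onset = 24/5b = 1907.285ms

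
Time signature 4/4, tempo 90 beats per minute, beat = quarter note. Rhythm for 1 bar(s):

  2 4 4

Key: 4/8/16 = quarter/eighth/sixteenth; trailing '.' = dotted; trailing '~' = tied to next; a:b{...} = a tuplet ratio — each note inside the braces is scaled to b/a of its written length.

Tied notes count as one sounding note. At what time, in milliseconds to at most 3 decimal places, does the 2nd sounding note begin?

note 2 onset = 2b = 1333.333ms

1. 0.0ms @ 0 + 1333.333ms (2)
2. 1333.333ms @ 2 + 666.667ms (1)
3. 2000.0ms @ 3 + 666.667ms (1)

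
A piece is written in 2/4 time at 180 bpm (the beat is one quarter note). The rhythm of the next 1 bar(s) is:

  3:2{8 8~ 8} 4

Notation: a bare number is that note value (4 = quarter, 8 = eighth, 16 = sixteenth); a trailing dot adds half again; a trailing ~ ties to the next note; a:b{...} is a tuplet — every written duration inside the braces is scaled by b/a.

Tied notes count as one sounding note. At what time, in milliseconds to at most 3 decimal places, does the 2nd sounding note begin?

note 2 onset = 1/3b = 111.111ms

1. 0.0ms @ 0 + 111.111ms (1/3)
2. 111.111ms @ 1/3 + 222.222ms (2/3)
3. 333.333ms @ 1 + 333.333ms (1)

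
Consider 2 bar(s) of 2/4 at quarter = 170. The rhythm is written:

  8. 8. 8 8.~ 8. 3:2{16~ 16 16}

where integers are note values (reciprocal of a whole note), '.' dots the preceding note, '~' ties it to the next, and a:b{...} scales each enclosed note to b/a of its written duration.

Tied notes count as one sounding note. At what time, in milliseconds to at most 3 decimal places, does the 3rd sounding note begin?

note 3 onset = 3/2b = 529.412ms

1. 0.0ms @ 0 + 264.706ms (3/4)
2. 264.706ms @ 3/4 + 264.706ms (3/4)
3. 529.412ms @ 3/2 + 176.471ms (1/2)
4. 705.882ms @ 2 + 529.412ms (3/2)
5. 1235.294ms @ 7/2 + 117.647ms (1/3)
6. 1352.941ms @ 23/6 + 58.824ms (1/6)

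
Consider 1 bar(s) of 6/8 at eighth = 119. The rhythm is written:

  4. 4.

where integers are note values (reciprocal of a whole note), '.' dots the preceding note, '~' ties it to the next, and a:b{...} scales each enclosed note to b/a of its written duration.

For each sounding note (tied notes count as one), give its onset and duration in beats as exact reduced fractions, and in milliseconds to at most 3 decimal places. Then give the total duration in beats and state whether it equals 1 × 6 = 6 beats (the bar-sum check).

1) 0.0ms=0b +1512.605ms=3b
2) 1512.605ms=3b +1512.605ms=3b
Σ=6b of 6 (119bpm 6/8) — PASS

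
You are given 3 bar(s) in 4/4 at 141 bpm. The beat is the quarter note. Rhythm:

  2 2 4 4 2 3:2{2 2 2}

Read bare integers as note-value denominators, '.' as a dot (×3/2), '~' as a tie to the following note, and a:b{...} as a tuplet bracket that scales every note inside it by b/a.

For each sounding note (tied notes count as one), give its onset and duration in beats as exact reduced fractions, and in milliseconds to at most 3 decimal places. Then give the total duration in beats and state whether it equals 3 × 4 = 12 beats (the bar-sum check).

1) 0.0ms=0b +851.064ms=2b
2) 851.064ms=2b +851.064ms=2b
3) 1702.128ms=4b +425.532ms=1b
4) 2127.66ms=5b +425.532ms=1b
5) 2553.191ms=6b +851.064ms=2b
6) 3404.255ms=8b +567.376ms=4/3b
7) 3971.631ms=28/3b +567.376ms=4/3b
8) 4539.007ms=32/3b +567.376ms=4/3b
Σ=12b of 12 (141bpm 4/4) — PASS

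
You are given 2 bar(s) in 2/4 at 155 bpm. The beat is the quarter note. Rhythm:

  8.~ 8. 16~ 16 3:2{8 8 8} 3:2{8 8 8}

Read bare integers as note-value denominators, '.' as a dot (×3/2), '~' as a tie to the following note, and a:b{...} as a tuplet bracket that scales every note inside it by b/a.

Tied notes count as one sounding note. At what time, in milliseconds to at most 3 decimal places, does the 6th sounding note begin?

note 6 onset = 3b = 1161.29ms

1. 0.0ms @ 0 + 580.645ms (3/2)
2. 580.645ms @ 3/2 + 193.548ms (1/2)
3. 774.194ms @ 2 + 129.032ms (1/3)
4. 903.226ms @ 7/3 + 129.032ms (1/3)
5. 1032.258ms @ 8/3 + 129.032ms (1/3)
6. 1161.29ms @ 3 + 129.032ms (1/3)
7. 1290.323ms @ 10/3 + 129.032ms (1/3)
8. 1419.355ms @ 11/3 + 129.032ms (1/3)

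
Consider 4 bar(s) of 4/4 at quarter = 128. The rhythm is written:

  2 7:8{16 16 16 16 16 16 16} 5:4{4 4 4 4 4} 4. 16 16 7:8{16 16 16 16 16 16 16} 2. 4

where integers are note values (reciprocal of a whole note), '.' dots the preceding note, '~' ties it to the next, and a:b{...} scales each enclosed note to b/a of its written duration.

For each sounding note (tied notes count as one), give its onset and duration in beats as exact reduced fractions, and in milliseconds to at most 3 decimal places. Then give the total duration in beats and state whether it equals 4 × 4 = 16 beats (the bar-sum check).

1) 0.0ms=0b +937.5ms=2b
2) 937.5ms=2b +133.929ms=2/7b
3) 1071.429ms=16/7b +133.929ms=2/7b
4) 1205.357ms=18/7b +133.929ms=2/7b
5) 1339.286ms=20/7b +133.929ms=2/7b
6) 1473.214ms=22/7b +133.929ms=2/7b
7) 1607.143ms=24/7b +133.929ms=2/7b
8) 1741.071ms=26/7b +133.929ms=2/7b
9) 1875.0ms=4b +375.0ms=4/5b
10) 2250.0ms=24/5b +375.0ms=4/5b
11) 2625.0ms=28/5b +375.0ms=4/5b
12) 3000.0ms=32/5b +375.0ms=4/5b
13) 3375.0ms=36/5b +375.0ms=4/5b
14) 3750.0ms=8b +703.125ms=3/2b
15) 4453.125ms=19/2b +117.188ms=1/4b
16) 4570.312ms=39/4b +117.188ms=1/4b
17) 4687.5ms=10b +133.929ms=2/7b
18) 4821.429ms=72/7b +133.929ms=2/7b
19) 4955.357ms=74/7b +133.929ms=2/7b
20) 5089.286ms=76/7b +133.929ms=2/7b
21) 5223.214ms=78/7b +133.929ms=2/7b
22) 5357.143ms=80/7b +133.929ms=2/7b
23) 5491.071ms=82/7b +133.929ms=2/7b
24) 5625.0ms=12b +1406.25ms=3b
25) 7031.25ms=15b +468.75ms=1b
Σ=16b of 16 (128bpm 4/4) — PASS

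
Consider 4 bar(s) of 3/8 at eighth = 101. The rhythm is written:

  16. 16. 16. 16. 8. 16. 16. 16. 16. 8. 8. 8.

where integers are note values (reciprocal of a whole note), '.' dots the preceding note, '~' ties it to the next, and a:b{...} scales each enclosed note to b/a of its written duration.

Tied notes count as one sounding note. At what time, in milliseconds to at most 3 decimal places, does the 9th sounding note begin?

note 9 onset = 27/4b = 4009.901ms

1. 0.0ms @ 0 + 445.545ms (3/4)
2. 445.545ms @ 3/4 + 445.545ms (3/4)
3. 891.089ms @ 3/2 + 445.545ms (3/4)
4. 1336.634ms @ 9/4 + 445.545ms (3/4)
5. 1782.178ms @ 3 + 891.089ms (3/2)
6. 2673.267ms @ 9/2 + 445.545ms (3/4)
7. 3118.812ms @ 21/4 + 445.545ms (3/4)
8. 3564.356ms @ 6 + 445.545ms (3/4)
9. 4009.901ms @ 27/4 + 445.545ms (3/4)
10. 4455.446ms @ 15/2 + 891.089ms (3/2)
11. 5346.535ms @ 9 + 891.089ms (3/2)
12. 6237.624ms @ 21/2 + 891.089ms (3/2)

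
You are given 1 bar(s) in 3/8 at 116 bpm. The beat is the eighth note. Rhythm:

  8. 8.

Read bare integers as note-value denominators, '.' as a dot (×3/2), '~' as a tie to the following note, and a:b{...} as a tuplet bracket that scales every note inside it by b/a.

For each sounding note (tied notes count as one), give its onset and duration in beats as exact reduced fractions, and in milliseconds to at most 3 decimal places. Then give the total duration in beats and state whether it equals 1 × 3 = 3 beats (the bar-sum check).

1) 0.0ms=0b +775.862ms=3/2b
2) 775.862ms=3/2b +775.862ms=3/2b
Σ=3b of 3 (116bpm 3/8) — PASS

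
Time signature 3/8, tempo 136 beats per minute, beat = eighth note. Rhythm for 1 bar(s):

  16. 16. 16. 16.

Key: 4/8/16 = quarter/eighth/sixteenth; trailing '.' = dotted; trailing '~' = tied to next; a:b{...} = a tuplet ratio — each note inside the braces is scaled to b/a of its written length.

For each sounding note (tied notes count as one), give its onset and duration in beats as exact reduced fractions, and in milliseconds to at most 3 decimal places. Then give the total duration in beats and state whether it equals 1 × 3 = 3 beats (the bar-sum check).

1) 0.0ms=0b +330.882ms=3/4b
2) 330.882ms=3/4b +330.882ms=3/4b
3) 661.765ms=3/2b +330.882ms=3/4b
4) 992.647ms=9/4b +330.882ms=3/4b
Σ=3b of 3 (136bpm 3/8) — PASS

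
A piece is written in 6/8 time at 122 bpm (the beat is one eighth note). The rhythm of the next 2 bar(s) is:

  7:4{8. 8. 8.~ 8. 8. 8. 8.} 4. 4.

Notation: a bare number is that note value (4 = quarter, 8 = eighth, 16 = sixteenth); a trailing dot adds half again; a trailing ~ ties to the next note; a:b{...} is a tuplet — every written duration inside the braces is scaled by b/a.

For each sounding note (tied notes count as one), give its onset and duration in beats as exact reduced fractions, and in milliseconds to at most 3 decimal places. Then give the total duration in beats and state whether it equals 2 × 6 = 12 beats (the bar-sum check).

1) 0.0ms=0b +421.546ms=6/7b
2) 421.546ms=6/7b +421.546ms=6/7b
3) 843.091ms=12/7b +843.091ms=12/7b
4) 1686.183ms=24/7b +421.546ms=6/7b
5) 2107.728ms=30/7b +421.546ms=6/7b
6) 2529.274ms=36/7b +421.546ms=6/7b
7) 2950.82ms=6b +1475.41ms=3b
8) 4426.23ms=9b +1475.41ms=3b
Σ=12b of 12 (122bpm 6/8) — PASS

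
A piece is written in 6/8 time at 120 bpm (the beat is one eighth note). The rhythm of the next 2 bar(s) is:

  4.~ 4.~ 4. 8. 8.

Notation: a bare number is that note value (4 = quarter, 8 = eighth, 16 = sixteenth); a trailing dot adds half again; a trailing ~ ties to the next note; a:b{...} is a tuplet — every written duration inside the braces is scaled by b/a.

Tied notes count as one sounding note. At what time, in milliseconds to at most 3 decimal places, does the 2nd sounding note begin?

1. 0.0ms @ 0 + 4500.0ms (9)
2. 4500.0ms @ 9 + 750.0ms (3/2)
3. 5250.0ms @ 21/2 + 750.0ms (3/2)

note 2 onset = 9b = 4500.0ms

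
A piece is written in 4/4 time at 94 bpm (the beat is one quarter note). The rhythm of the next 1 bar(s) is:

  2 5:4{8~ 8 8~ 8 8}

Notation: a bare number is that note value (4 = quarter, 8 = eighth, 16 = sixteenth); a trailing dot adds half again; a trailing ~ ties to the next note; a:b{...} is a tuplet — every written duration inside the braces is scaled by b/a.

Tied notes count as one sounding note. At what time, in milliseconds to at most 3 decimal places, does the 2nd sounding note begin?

note 2 onset = 2b = 1276.596ms

1. 0.0ms @ 0 + 1276.596ms (2)
2. 1276.596ms @ 2 + 510.638ms (4/5)
3. 1787.234ms @ 14/5 + 510.638ms (4/5)
4. 2297.872ms @ 18/5 + 255.319ms (2/5)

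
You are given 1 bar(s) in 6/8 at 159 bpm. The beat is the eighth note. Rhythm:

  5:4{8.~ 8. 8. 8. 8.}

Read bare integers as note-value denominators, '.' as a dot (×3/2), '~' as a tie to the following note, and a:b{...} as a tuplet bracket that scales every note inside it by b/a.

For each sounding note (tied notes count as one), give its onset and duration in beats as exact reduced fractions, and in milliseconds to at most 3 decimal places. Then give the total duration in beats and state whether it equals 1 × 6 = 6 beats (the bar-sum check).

1) 0.0ms=0b +905.66ms=12/5b
2) 905.66ms=12/5b +452.83ms=6/5b
3) 1358.491ms=18/5b +452.83ms=6/5b
4) 1811.321ms=24/5b +452.83ms=6/5b
Σ=6b of 6 (159bpm 6/8) — PASS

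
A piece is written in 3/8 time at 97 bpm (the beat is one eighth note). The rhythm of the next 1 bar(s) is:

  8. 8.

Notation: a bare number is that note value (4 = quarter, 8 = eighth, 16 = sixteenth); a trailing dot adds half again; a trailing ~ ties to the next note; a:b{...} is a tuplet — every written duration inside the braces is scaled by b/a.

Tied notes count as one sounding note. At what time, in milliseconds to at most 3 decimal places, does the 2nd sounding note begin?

note 2 onset = 3/2b = 927.835ms

1. 0.0ms @ 0 + 927.835ms (3/2)
2. 927.835ms @ 3/2 + 927.835ms (3/2)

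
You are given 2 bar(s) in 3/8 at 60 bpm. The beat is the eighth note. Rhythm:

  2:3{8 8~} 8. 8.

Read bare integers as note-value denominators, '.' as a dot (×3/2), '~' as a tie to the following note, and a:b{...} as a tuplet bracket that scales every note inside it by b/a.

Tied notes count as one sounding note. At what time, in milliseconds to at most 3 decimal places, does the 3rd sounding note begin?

note 3 onset = 9/2b = 4500.0ms

1. 0.0ms @ 0 + 1500.0ms (3/2)
2. 1500.0ms @ 3/2 + 3000.0ms (3)
3. 4500.0ms @ 9/2 + 1500.0ms (3/2)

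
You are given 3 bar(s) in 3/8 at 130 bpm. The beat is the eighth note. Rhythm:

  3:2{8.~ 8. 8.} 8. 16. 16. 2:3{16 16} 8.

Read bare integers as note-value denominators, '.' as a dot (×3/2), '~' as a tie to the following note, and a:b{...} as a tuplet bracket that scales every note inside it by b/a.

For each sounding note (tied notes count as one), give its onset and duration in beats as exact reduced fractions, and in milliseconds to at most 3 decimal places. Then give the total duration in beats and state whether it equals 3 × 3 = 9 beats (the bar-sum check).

1) 0.0ms=0b +923.077ms=2b
2) 923.077ms=2b +461.538ms=1b
3) 1384.615ms=3b +692.308ms=3/2b
4) 2076.923ms=9/2b +346.154ms=3/4b
5) 2423.077ms=21/4b +346.154ms=3/4b
6) 2769.231ms=6b +346.154ms=3/4b
7) 3115.385ms=27/4b +346.154ms=3/4b
8) 3461.538ms=15/2b +692.308ms=3/2b
Σ=9b of 9 (130bpm 3/8) — PASS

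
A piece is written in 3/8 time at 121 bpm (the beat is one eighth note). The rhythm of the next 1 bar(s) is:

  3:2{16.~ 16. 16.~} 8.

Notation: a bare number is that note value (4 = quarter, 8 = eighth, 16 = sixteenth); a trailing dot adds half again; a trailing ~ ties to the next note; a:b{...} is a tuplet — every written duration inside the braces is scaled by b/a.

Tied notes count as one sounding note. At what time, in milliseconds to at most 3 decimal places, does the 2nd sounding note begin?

note 2 onset = 1b = 495.868ms

1. 0.0ms @ 0 + 495.868ms (1)
2. 495.868ms @ 1 + 991.736ms (2)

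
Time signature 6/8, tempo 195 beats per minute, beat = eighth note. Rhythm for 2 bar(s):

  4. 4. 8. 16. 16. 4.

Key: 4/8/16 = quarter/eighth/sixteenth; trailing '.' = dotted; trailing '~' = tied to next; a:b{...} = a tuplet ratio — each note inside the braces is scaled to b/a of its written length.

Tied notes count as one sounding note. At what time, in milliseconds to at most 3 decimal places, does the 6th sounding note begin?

1. 0.0ms @ 0 + 923.077ms (3)
2. 923.077ms @ 3 + 923.077ms (3)
3. 1846.154ms @ 6 + 461.538ms (3/2)
4. 2307.692ms @ 15/2 + 230.769ms (3/4)
5. 2538.462ms @ 33/4 + 230.769ms (3/4)
6. 2769.231ms @ 9 + 923.077ms (3)

note 6 onset = 9b = 2769.231ms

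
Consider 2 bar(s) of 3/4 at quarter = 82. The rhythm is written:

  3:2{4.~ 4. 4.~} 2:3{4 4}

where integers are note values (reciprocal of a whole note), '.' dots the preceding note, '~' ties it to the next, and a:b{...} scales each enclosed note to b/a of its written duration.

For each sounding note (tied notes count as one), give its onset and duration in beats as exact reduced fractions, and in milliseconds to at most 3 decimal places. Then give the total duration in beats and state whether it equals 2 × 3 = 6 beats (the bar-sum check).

1) 0.0ms=0b +1463.415ms=2b
2) 1463.415ms=2b +1829.268ms=5/2b
3) 3292.683ms=9/2b +1097.561ms=3/2b
Σ=6b of 6 (82bpm 3/4) — PASS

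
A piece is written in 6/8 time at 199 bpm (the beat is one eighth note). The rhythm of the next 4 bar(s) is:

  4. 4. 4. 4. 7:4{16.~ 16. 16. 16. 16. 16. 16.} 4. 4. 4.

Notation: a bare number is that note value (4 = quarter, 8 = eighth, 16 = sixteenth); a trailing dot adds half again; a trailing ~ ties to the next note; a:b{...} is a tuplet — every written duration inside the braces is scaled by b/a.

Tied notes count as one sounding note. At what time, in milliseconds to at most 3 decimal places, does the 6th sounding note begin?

1. 0.0ms @ 0 + 904.523ms (3)
2. 904.523ms @ 3 + 904.523ms (3)
3. 1809.045ms @ 6 + 904.523ms (3)
4. 2713.568ms @ 9 + 904.523ms (3)
5. 3618.09ms @ 12 + 258.435ms (6/7)
6. 3876.525ms @ 90/7 + 129.218ms (3/7)
7. 4005.743ms @ 93/7 + 129.218ms (3/7)
8. 4134.961ms @ 96/7 + 129.218ms (3/7)
9. 4264.178ms @ 99/7 + 129.218ms (3/7)
10. 4393.396ms @ 102/7 + 129.218ms (3/7)
11. 4522.613ms @ 15 + 904.523ms (3)
12. 5427.136ms @ 18 + 904.523ms (3)
13. 6331.658ms @ 21 + 904.523ms (3)

note 6 onset = 90/7b = 3876.525ms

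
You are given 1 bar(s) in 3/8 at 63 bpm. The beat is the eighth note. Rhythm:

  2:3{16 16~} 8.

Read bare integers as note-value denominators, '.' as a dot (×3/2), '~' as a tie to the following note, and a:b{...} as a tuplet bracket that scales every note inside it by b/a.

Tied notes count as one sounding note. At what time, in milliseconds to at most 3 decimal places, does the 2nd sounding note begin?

note 2 onset = 3/4b = 714.286ms

1. 0.0ms @ 0 + 714.286ms (3/4)
2. 714.286ms @ 3/4 + 2142.857ms (9/4)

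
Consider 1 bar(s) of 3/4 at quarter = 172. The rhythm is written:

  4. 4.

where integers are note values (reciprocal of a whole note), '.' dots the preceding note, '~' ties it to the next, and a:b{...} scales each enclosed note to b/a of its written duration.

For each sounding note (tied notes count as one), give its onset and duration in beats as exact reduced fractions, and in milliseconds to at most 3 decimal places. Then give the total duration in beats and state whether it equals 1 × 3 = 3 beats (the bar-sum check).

1) 0.0ms=0b +523.256ms=3/2b
2) 523.256ms=3/2b +523.256ms=3/2b
Σ=3b of 3 (172bpm 3/4) — PASS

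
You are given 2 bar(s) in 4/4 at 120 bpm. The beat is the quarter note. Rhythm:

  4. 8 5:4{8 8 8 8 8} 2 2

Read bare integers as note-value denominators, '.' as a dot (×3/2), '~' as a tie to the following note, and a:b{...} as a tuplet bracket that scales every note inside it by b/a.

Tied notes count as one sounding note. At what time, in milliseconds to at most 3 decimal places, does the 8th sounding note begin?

note 8 onset = 4b = 2000.0ms

1. 0.0ms @ 0 + 750.0ms (3/2)
2. 750.0ms @ 3/2 + 250.0ms (1/2)
3. 1000.0ms @ 2 + 200.0ms (2/5)
4. 1200.0ms @ 12/5 + 200.0ms (2/5)
5. 1400.0ms @ 14/5 + 200.0ms (2/5)
6. 1600.0ms @ 16/5 + 200.0ms (2/5)
7. 1800.0ms @ 18/5 + 200.0ms (2/5)
8. 2000.0ms @ 4 + 1000.0ms (2)
9. 3000.0ms @ 6 + 1000.0ms (2)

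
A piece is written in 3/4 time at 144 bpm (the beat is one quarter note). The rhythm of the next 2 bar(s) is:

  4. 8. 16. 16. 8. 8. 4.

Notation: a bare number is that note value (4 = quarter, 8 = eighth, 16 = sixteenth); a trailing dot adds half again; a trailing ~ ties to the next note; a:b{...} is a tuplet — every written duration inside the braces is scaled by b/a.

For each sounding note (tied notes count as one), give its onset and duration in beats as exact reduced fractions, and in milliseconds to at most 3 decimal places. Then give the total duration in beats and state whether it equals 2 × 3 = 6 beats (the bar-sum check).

1) 0.0ms=0b +625.0ms=3/2b
2) 625.0ms=3/2b +312.5ms=3/4b
3) 937.5ms=9/4b +156.25ms=3/8b
4) 1093.75ms=21/8b +156.25ms=3/8b
5) 1250.0ms=3b +312.5ms=3/4b
6) 1562.5ms=15/4b +312.5ms=3/4b
7) 1875.0ms=9/2b +625.0ms=3/2b
Σ=6b of 6 (144bpm 3/4) — PASS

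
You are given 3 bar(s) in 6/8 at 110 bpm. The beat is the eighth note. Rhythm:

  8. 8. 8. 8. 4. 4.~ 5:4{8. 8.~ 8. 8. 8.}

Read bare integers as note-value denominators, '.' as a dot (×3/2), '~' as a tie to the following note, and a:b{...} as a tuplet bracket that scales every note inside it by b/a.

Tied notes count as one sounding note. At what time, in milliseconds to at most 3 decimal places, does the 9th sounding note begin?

note 9 onset = 84/5b = 9163.636ms

1. 0.0ms @ 0 + 818.182ms (3/2)
2. 818.182ms @ 3/2 + 818.182ms (3/2)
3. 1636.364ms @ 3 + 818.182ms (3/2)
4. 2454.545ms @ 9/2 + 818.182ms (3/2)
5. 3272.727ms @ 6 + 1636.364ms (3)
6. 4909.091ms @ 9 + 2290.909ms (21/5)
7. 7200.0ms @ 66/5 + 1309.091ms (12/5)
8. 8509.091ms @ 78/5 + 654.545ms (6/5)
9. 9163.636ms @ 84/5 + 654.545ms (6/5)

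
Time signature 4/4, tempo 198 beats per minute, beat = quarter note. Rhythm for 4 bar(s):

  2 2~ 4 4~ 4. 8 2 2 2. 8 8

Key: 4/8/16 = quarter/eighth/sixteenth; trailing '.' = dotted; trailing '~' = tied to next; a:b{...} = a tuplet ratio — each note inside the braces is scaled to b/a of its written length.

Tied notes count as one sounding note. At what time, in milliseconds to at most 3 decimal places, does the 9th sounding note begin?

note 9 onset = 31/2b = 4696.97ms

1. 0.0ms @ 0 + 606.061ms (2)
2. 606.061ms @ 2 + 909.091ms (3)
3. 1515.152ms @ 5 + 757.576ms (5/2)
4. 2272.727ms @ 15/2 + 151.515ms (1/2)
5. 2424.242ms @ 8 + 606.061ms (2)
6. 3030.303ms @ 10 + 606.061ms (2)
7. 3636.364ms @ 12 + 909.091ms (3)
8. 4545.455ms @ 15 + 151.515ms (1/2)
9. 4696.97ms @ 31/2 + 151.515ms (1/2)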